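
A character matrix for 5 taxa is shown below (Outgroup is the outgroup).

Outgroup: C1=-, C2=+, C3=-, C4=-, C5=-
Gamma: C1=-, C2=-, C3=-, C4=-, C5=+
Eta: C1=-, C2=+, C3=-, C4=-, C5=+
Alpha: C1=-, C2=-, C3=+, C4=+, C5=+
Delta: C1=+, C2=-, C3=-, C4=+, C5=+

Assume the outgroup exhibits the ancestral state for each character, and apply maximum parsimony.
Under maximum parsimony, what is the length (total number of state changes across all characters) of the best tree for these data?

Character polarity is set by the outgroup: the derived state is whichever differs from the outgroup's state, so for C2 the derived state is '-', and for the remaining characters it is '+'.
C1: derived state '+' in Delta only — an autapomorphy, so it tells us nothing about relationships among taxa.
C2: derived state '-' in Alpha, Delta, and Gamma only — synapomorphy for {Alpha, Delta, Gamma}.
C3: derived state '+' in Alpha only — an autapomorphy, so it tells us nothing about relationships among taxa.
C4: derived state '+' in Alpha and Delta only — synapomorphy for {Alpha, Delta}.
C5 (derived state '+') is shared by all ingroup taxa — unites the whole ingroup.
Most parsimonious ingroup topology: ((Gamma,(Alpha,Delta)),Eta).
Changes per character on this tree: C1: 1; C2: 1; C3: 1; C4: 1; C5: 1.
Total = 5.

5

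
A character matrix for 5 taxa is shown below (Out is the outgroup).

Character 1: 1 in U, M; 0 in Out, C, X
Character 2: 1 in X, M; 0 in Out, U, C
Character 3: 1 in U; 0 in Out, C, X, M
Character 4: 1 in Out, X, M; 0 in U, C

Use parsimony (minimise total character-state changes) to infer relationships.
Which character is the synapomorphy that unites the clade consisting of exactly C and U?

Character polarity is set by the outgroup: the derived state is whichever differs from the outgroup's state, so for Character 4 the derived state is '0', and for the remaining characters it is '1'.
Character 1 (state '1') occurs in M and U but conflicts with the nesting implied by the other characters — most parsimoniously interpreted as homoplasy.
Character 2: derived state '1' in M and X only — synapomorphy for {M, X}.
Character 3: derived state '1' in U only — an autapomorphy, so it tells us nothing about relationships among taxa.
Only C and U show the derived state '0' for Character 4, supporting them as a clade.
Most parsimonious ingroup topology: ((U,C),(X,M)).
The clade {C, U} is supported by Character 4: its derived state '0' occurs in exactly those taxa and in no other taxon (including the outgroup).

Character 4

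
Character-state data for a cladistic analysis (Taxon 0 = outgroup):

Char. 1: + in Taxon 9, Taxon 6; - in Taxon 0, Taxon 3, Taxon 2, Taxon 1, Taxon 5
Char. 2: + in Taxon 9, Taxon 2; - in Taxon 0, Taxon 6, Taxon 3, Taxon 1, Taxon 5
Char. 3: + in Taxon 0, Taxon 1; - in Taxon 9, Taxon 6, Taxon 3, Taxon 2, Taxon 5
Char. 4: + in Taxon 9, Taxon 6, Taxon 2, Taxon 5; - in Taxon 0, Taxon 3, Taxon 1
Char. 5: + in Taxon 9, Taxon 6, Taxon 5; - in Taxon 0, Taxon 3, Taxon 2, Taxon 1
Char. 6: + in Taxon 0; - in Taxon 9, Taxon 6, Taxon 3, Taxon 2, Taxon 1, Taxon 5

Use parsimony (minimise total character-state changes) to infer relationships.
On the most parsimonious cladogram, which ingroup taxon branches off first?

Character polarity is set by the outgroup: the derived state is whichever differs from the outgroup's state, so for Char. 3, Char. 6 the derived state is '-', and for the remaining characters it is '+'.
Char. 1: derived state '+' in Taxon 6 and Taxon 9 only — synapomorphy for {Taxon 6, Taxon 9}.
Char. 2 groups Taxon 2 and Taxon 9, which is incompatible with the clades supported by the remaining characters; treating it as convergent (homoplasy) costs fewer steps than any alternative tree.
Char. 3 (derived state '-') is shared by Taxon 2, Taxon 3, Taxon 5, Taxon 6, and Taxon 9 — a synapomorphy uniting that clade.
Char. 4 (derived state '+') is shared by Taxon 2, Taxon 5, Taxon 6, and Taxon 9 — a synapomorphy uniting that clade.
Char. 5 (derived state '+') is shared by Taxon 5, Taxon 6, and Taxon 9 — a synapomorphy uniting that clade.
Char. 6 (derived state '-') is shared by all ingroup taxa — unites the whole ingroup.
Most parsimonious ingroup topology: (((((Taxon 9,Taxon 6),Taxon 5),Taxon 2),Taxon 3),Taxon 1).
Taxon 1 is sister to the clade containing all other ingroup taxa, so it is the earliest-diverging (most basal) ingroup lineage.

Taxon 1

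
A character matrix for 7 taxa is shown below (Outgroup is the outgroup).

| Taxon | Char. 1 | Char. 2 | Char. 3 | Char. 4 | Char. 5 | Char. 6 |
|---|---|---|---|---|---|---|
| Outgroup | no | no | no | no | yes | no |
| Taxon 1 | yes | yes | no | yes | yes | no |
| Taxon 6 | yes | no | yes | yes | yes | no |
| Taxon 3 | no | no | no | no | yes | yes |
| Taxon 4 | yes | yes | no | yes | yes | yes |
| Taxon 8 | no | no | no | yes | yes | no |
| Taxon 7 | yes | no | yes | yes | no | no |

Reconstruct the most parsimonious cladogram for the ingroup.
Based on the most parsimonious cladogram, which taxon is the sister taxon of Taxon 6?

Character polarity is set by the outgroup: the derived state is whichever differs from the outgroup's state, so for Char. 5 the derived state is 'no', and for the remaining characters it is 'yes'.
Only Taxon 1, Taxon 4, Taxon 6, and Taxon 7 show the derived state 'yes' for Char. 1, supporting them as a clade.
Only Taxon 1 and Taxon 4 show the derived state 'yes' for Char. 2, supporting them as a clade.
Char. 3 (derived state 'yes') is shared by Taxon 6 and Taxon 7 — a synapomorphy uniting that clade.
Char. 4: derived state 'yes' in Taxon 1, Taxon 4, Taxon 6, Taxon 7, and Taxon 8 only — synapomorphy for {Taxon 1, Taxon 4, Taxon 6, Taxon 7, Taxon 8}.
Char. 5 (derived state 'no') is unique to Taxon 7 (autapomorphy; uninformative for grouping).
Char. 6 groups Taxon 3 and Taxon 4, which is incompatible with the clades supported by the remaining characters; treating it as convergent (homoplasy) costs fewer steps than any alternative tree.
Most parsimonious ingroup topology: ((((Taxon 1,Taxon 4),(Taxon 6,Taxon 7)),Taxon 8),Taxon 3).
Taxon 6 and Taxon 7 form a cherry on this tree, so they are sister taxa.

Taxon 7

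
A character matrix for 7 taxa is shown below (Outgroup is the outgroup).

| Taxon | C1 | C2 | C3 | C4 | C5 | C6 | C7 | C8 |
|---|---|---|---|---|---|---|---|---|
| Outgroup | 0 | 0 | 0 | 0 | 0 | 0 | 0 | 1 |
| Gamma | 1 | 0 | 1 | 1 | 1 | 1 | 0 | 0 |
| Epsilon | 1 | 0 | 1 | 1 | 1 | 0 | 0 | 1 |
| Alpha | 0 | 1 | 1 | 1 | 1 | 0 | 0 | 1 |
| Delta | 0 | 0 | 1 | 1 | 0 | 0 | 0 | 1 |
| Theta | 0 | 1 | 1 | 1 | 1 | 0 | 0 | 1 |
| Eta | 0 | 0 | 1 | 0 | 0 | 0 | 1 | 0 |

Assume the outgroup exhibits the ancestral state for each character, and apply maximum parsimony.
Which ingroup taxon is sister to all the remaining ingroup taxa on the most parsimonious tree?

Eta

Character polarity is set by the outgroup: the derived state is whichever differs from the outgroup's state, so for C8 the derived state is '0', and for the remaining characters it is '1'.
Only Epsilon and Gamma show the derived state '1' for C1, supporting them as a clade.
Only Alpha and Theta show the derived state '1' for C2, supporting them as a clade.
All ingroup taxa share the derived state '1' for C3; it defines the ingroup but does not resolve relationships within it.
C4 (derived state '1') is shared by Alpha, Delta, Epsilon, Gamma, and Theta — a synapomorphy uniting that clade.
C5: derived state '1' in Alpha, Epsilon, Gamma, and Theta only — synapomorphy for {Alpha, Epsilon, Gamma, Theta}.
C6: derived state '1' in Gamma only — an autapomorphy, so it tells us nothing about relationships among taxa.
C7: derived state '1' in Eta only — an autapomorphy, so it tells us nothing about relationships among taxa.
C8 groups Eta and Gamma, which is incompatible with the clades supported by the remaining characters; treating it as convergent (homoplasy) costs fewer steps than any alternative tree.
Most parsimonious ingroup topology: ((((Gamma,Epsilon),(Alpha,Theta)),Delta),Eta).
Eta is sister to the clade containing all other ingroup taxa, so it is the earliest-diverging (most basal) ingroup lineage.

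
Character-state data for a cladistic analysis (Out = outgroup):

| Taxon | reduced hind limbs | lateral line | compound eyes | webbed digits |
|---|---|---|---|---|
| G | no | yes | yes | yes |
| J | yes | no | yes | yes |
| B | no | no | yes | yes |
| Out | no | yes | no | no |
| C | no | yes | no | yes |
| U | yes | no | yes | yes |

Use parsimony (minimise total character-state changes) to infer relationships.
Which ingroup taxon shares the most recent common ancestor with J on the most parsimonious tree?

Character polarity is set by the outgroup: the derived state is whichever differs from the outgroup's state, so for lateral line the derived state is 'no', and for the remaining characters it is 'yes'.
Only J and U show the derived state 'yes' for reduced hind limbs, supporting them as a clade.
lateral line (derived state 'no') is shared by B, J, and U — a synapomorphy uniting that clade.
compound eyes (derived state 'yes') is shared by B, G, J, and U — a synapomorphy uniting that clade.
webbed digits (derived state 'yes') is shared by all ingroup taxa — unites the whole ingroup.
Most parsimonious ingroup topology: ((((U,J),B),G),C).
J and U form a cherry on this tree, so they are sister taxa.

U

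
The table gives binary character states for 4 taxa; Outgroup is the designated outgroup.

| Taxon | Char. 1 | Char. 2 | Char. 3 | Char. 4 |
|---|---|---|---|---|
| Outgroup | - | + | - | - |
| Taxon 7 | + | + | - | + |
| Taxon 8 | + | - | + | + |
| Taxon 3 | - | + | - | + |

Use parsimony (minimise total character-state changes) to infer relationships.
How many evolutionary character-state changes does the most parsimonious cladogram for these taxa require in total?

4

Character polarity is set by the outgroup: the derived state is whichever differs from the outgroup's state, so for Char. 2 the derived state is '-', and for the remaining characters it is '+'.
Only Taxon 7 and Taxon 8 show the derived state '+' for Char. 1, supporting them as a clade.
Char. 2 (derived state '-') is unique to Taxon 8 (autapomorphy; uninformative for grouping).
Char. 3: derived state '+' in Taxon 8 only — an autapomorphy, so it tells us nothing about relationships among taxa.
All ingroup taxa share the derived state '+' for Char. 4; it defines the ingroup but does not resolve relationships within it.
Most parsimonious ingroup topology: ((Taxon 7,Taxon 8),Taxon 3).
Changes per character on this tree: Char. 1: 1; Char. 2: 1; Char. 3: 1; Char. 4: 1.
Total = 4.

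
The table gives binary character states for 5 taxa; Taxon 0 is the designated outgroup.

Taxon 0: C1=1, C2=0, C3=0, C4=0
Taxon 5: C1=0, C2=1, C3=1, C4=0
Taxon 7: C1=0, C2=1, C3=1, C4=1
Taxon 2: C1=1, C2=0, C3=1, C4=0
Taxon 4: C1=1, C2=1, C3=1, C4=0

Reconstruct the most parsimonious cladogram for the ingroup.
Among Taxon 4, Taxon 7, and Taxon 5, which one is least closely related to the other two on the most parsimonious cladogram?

Character polarity is set by the outgroup: the derived state is whichever differs from the outgroup's state, so for C1 the derived state is '0', and for the remaining characters it is '1'.
C1 (derived state '0') is shared by Taxon 5 and Taxon 7 — a synapomorphy uniting that clade.
C2 (derived state '1') is shared by Taxon 4, Taxon 5, and Taxon 7 — a synapomorphy uniting that clade.
C3 (derived state '1') is shared by all ingroup taxa — unites the whole ingroup.
C4 (derived state '1') is unique to Taxon 7 (autapomorphy; uninformative for grouping).
Most parsimonious ingroup topology: (((Taxon 5,Taxon 7),Taxon 4),Taxon 2).
Taxon 7 and Taxon 5 share a more recent common ancestor with each other than either does with Taxon 4, so Taxon 4 is the least closely related of the three.

Taxon 4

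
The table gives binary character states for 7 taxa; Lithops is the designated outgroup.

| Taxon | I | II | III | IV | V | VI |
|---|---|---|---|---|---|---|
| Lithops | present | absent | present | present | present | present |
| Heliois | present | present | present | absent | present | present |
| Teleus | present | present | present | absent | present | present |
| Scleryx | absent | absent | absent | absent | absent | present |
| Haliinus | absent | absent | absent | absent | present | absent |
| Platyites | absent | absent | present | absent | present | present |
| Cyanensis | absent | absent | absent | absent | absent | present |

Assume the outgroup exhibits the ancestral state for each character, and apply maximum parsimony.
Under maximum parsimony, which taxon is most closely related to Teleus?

Heliois

Character polarity is set by the outgroup: the derived state is whichever differs from the outgroup's state, so for I, III, IV, V, VI the derived state is 'absent', and for the remaining characters it is 'present'.
Only Cyanensis, Haliinus, Platyites, and Scleryx show the derived state 'absent' for I, supporting them as a clade.
Only Heliois and Teleus show the derived state 'present' for II, supporting them as a clade.
Only Cyanensis, Haliinus, and Scleryx show the derived state 'absent' for III, supporting them as a clade.
All ingroup taxa share the derived state 'absent' for IV; it defines the ingroup but does not resolve relationships within it.
V (derived state 'absent') is shared by Cyanensis and Scleryx — a synapomorphy uniting that clade.
VI: derived state 'absent' in Haliinus only — an autapomorphy, so it tells us nothing about relationships among taxa.
Most parsimonious ingroup topology: ((Heliois,Teleus),(((Scleryx,Cyanensis),Haliinus),Platyites)).
Teleus and Heliois form a cherry on this tree, so they are sister taxa.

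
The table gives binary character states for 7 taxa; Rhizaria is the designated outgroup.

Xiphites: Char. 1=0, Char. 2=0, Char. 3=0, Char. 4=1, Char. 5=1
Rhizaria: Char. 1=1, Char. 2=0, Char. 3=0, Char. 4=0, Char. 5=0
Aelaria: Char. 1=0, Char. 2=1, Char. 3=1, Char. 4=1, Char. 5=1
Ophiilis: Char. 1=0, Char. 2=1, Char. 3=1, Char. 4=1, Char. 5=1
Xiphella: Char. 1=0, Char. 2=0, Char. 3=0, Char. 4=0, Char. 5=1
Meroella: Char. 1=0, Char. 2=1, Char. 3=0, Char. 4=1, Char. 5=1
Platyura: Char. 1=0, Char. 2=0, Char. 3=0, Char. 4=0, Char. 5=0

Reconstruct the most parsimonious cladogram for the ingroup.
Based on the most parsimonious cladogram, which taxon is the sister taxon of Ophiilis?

Aelaria

Character polarity is set by the outgroup: the derived state is whichever differs from the outgroup's state, so for Char. 1 the derived state is '0', and for the remaining characters it is '1'.
All ingroup taxa share the derived state '0' for Char. 1; it defines the ingroup but does not resolve relationships within it.
Char. 2: derived state '1' in Aelaria, Meroella, and Ophiilis only — synapomorphy for {Aelaria, Meroella, Ophiilis}.
Only Aelaria and Ophiilis show the derived state '1' for Char. 3, supporting them as a clade.
Only Aelaria, Meroella, Ophiilis, and Xiphites show the derived state '1' for Char. 4, supporting them as a clade.
Only Aelaria, Meroella, Ophiilis, Xiphella, and Xiphites show the derived state '1' for Char. 5, supporting them as a clade.
Most parsimonious ingroup topology: ((((Meroella,(Aelaria,Ophiilis)),Xiphites),Xiphella),Platyura).
Ophiilis and Aelaria form a cherry on this tree, so they are sister taxa.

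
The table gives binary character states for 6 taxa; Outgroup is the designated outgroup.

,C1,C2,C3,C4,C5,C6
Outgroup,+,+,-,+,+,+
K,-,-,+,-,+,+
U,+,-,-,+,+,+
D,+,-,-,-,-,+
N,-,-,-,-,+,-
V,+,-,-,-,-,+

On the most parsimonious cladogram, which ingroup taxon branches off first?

Character polarity is set by the outgroup: the derived state is whichever differs from the outgroup's state, so for C1, C2, C4, C5, C6 the derived state is '-', and for the remaining characters it is '+'.
Only K and N show the derived state '-' for C1, supporting them as a clade.
All ingroup taxa share the derived state '-' for C2; it defines the ingroup but does not resolve relationships within it.
C3: derived state '+' in K only — an autapomorphy, so it tells us nothing about relationships among taxa.
C4 (derived state '-') is shared by D, K, N, and V — a synapomorphy uniting that clade.
C5 (derived state '-') is shared by D and V — a synapomorphy uniting that clade.
C6: derived state '-' in N only — an autapomorphy, so it tells us nothing about relationships among taxa.
Most parsimonious ingroup topology: (((K,N),(D,V)),U).
U is sister to the clade containing all other ingroup taxa, so it is the earliest-diverging (most basal) ingroup lineage.

U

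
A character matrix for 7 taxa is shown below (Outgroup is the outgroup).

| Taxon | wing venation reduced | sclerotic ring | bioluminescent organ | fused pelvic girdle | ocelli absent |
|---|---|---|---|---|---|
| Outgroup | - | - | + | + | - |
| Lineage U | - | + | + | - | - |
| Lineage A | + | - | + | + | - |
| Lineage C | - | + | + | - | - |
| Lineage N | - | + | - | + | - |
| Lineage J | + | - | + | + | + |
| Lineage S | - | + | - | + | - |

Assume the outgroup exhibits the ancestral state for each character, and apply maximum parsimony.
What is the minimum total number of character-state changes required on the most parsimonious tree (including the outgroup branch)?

Character polarity is set by the outgroup: the derived state is whichever differs from the outgroup's state, so for bioluminescent organ, fused pelvic girdle the derived state is '-', and for the remaining characters it is '+'.
Only Lineage A and Lineage J show the derived state '+' for wing venation reduced, supporting them as a clade.
sclerotic ring (derived state '+') is shared by Lineage C, Lineage N, Lineage S, and Lineage U — a synapomorphy uniting that clade.
Only Lineage N and Lineage S show the derived state '-' for bioluminescent organ, supporting them as a clade.
Only Lineage C and Lineage U show the derived state '-' for fused pelvic girdle, supporting them as a clade.
ocelli absent: derived state '+' in Lineage J only — an autapomorphy, so it tells us nothing about relationships among taxa.
Most parsimonious ingroup topology: (((Lineage U,Lineage C),(Lineage N,Lineage S)),(Lineage A,Lineage J)).
Changes per character on this tree: wing venation reduced: 1; sclerotic ring: 1; bioluminescent organ: 1; fused pelvic girdle: 1; ocelli absent: 1.
Total = 5.

5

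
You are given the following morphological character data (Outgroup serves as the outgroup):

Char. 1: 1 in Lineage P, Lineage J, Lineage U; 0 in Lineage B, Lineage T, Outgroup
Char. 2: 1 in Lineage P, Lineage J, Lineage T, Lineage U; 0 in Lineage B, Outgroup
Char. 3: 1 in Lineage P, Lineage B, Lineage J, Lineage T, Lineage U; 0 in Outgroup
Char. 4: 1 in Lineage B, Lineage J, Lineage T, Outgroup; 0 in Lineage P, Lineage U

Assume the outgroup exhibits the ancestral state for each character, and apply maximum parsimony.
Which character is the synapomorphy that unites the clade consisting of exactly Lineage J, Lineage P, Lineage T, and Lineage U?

Char. 2

Character polarity is set by the outgroup: the derived state is whichever differs from the outgroup's state, so for Char. 4 the derived state is '0', and for the remaining characters it is '1'.
Only Lineage J, Lineage P, and Lineage U show the derived state '1' for Char. 1, supporting them as a clade.
Only Lineage J, Lineage P, Lineage T, and Lineage U show the derived state '1' for Char. 2, supporting them as a clade.
Char. 3 (derived state '1') is shared by all ingroup taxa — unites the whole ingroup.
Char. 4 (derived state '0') is shared by Lineage P and Lineage U — a synapomorphy uniting that clade.
Most parsimonious ingroup topology: (((Lineage J,(Lineage P,Lineage U)),Lineage T),Lineage B).
The clade {Lineage J, Lineage P, Lineage T, Lineage U} is supported by Char. 2: its derived state '1' occurs in exactly those taxa and in no other taxon (including the outgroup).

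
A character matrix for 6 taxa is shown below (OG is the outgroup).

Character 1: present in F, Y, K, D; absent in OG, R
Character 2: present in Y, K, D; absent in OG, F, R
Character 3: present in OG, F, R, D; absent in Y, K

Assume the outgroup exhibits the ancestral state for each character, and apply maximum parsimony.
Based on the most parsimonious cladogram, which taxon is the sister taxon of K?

Y

Character polarity is set by the outgroup: the derived state is whichever differs from the outgroup's state, so for Character 3 the derived state is 'absent', and for the remaining characters it is 'present'.
Character 1: derived state 'present' in D, F, K, and Y only — synapomorphy for {D, F, K, Y}.
Character 2: derived state 'present' in D, K, and Y only — synapomorphy for {D, K, Y}.
Only K and Y show the derived state 'absent' for Character 3, supporting them as a clade.
Most parsimonious ingroup topology: ((((K,Y),D),F),R).
K and Y form a cherry on this tree, so they are sister taxa.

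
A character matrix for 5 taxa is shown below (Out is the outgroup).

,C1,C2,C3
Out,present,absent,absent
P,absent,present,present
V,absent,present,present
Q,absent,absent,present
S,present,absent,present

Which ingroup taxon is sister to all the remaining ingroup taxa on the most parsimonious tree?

S

Character polarity is set by the outgroup: the derived state is whichever differs from the outgroup's state, so for C1 the derived state is 'absent', and for the remaining characters it is 'present'.
C1: derived state 'absent' in P, Q, and V only — synapomorphy for {P, Q, V}.
Only P and V show the derived state 'present' for C2, supporting them as a clade.
C3 (derived state 'present') is shared by all ingroup taxa — unites the whole ingroup.
Most parsimonious ingroup topology: (((P,V),Q),S).
S is sister to the clade containing all other ingroup taxa, so it is the earliest-diverging (most basal) ingroup lineage.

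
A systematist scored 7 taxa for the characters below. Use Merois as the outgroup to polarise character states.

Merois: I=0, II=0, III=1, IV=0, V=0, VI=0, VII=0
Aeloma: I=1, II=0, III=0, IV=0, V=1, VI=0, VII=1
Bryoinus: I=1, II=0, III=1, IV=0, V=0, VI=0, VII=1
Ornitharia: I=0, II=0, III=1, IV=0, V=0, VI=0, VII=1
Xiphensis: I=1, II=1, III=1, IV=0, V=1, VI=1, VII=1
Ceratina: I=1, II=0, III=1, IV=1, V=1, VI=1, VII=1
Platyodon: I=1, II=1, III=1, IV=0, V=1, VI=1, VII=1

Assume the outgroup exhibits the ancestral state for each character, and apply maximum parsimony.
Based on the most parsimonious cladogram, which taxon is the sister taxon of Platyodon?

Character polarity is set by the outgroup: the derived state is whichever differs from the outgroup's state, so for III the derived state is '0', and for the remaining characters it is '1'.
Only Aeloma, Bryoinus, Ceratina, Platyodon, and Xiphensis show the derived state '1' for I, supporting them as a clade.
II (derived state '1') is shared by Platyodon and Xiphensis — a synapomorphy uniting that clade.
III (derived state '0') is unique to Aeloma (autapomorphy; uninformative for grouping).
IV (derived state '1') is unique to Ceratina (autapomorphy; uninformative for grouping).
Only Aeloma, Ceratina, Platyodon, and Xiphensis show the derived state '1' for V, supporting them as a clade.
VI: derived state '1' in Ceratina, Platyodon, and Xiphensis only — synapomorphy for {Ceratina, Platyodon, Xiphensis}.
VII (derived state '1') is shared by all ingroup taxa — unites the whole ingroup.
Most parsimonious ingroup topology: (((Aeloma,((Xiphensis,Platyodon),Ceratina)),Bryoinus),Ornitharia).
Platyodon and Xiphensis form a cherry on this tree, so they are sister taxa.

Xiphensis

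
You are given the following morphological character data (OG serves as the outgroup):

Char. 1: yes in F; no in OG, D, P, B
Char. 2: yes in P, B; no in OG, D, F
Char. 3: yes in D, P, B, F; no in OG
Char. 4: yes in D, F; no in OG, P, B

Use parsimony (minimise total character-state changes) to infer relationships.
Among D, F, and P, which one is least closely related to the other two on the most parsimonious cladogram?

P

The outgroup has state 'no' for every character, so 'yes' is the derived state throughout.
Char. 1: derived state 'yes' in F only — an autapomorphy, so it tells us nothing about relationships among taxa.
Only B and P show the derived state 'yes' for Char. 2, supporting them as a clade.
Char. 3 (derived state 'yes') is shared by all ingroup taxa — unites the whole ingroup.
Char. 4 (derived state 'yes') is shared by D and F — a synapomorphy uniting that clade.
Most parsimonious ingroup topology: ((D,F),(P,B)).
F and D share a more recent common ancestor with each other than either does with P, so P is the least closely related of the three.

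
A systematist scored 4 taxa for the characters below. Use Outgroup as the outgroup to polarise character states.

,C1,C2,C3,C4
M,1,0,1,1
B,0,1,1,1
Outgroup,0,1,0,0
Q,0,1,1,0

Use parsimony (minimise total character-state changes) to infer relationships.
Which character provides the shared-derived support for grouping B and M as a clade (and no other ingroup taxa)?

Character polarity is set by the outgroup: the derived state is whichever differs from the outgroup's state, so for C2 the derived state is '0', and for the remaining characters it is '1'.
C1 (derived state '1') is unique to M (autapomorphy; uninformative for grouping).
C2: derived state '0' in M only — an autapomorphy, so it tells us nothing about relationships among taxa.
C3 (derived state '1') is shared by all ingroup taxa — unites the whole ingroup.
Only B and M show the derived state '1' for C4, supporting them as a clade.
Most parsimonious ingroup topology: ((B,M),Q).
The clade {B, M} is supported by C4: its derived state '1' occurs in exactly those taxa and in no other taxon (including the outgroup).

C4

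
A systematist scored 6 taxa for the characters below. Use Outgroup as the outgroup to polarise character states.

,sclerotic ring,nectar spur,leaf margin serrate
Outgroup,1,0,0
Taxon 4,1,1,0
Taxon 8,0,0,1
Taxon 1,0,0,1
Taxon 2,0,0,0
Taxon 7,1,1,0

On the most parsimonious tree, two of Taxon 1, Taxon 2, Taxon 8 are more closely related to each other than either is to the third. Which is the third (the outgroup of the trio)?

Character polarity is set by the outgroup: the derived state is whichever differs from the outgroup's state, so for sclerotic ring the derived state is '0', and for the remaining characters it is '1'.
sclerotic ring (derived state '0') is shared by Taxon 1, Taxon 2, and Taxon 8 — a synapomorphy uniting that clade.
nectar spur: derived state '1' in Taxon 4 and Taxon 7 only — synapomorphy for {Taxon 4, Taxon 7}.
Only Taxon 1 and Taxon 8 show the derived state '1' for leaf margin serrate, supporting them as a clade.
Most parsimonious ingroup topology: ((Taxon 4,Taxon 7),((Taxon 8,Taxon 1),Taxon 2)).
Taxon 8 and Taxon 1 share a more recent common ancestor with each other than either does with Taxon 2, so Taxon 2 is the least closely related of the three.

Taxon 2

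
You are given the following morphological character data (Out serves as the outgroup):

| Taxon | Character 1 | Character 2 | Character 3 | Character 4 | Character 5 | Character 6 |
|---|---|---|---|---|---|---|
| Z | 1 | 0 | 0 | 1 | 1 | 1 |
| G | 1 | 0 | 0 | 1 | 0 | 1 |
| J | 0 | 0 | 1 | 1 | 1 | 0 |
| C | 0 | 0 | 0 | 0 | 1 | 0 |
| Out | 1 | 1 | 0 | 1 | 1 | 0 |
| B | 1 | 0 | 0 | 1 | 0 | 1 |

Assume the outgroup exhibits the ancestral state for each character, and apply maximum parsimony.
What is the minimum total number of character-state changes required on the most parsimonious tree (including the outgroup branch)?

Character polarity is set by the outgroup: the derived state is whichever differs from the outgroup's state, so for Character 1, Character 2, Character 4, Character 5 the derived state is '0', and for the remaining characters it is '1'.
Character 1: derived state '0' in C and J only — synapomorphy for {C, J}.
Character 2 (derived state '0') is shared by all ingroup taxa — unites the whole ingroup.
Character 3: derived state '1' in J only — an autapomorphy, so it tells us nothing about relationships among taxa.
Character 4 (derived state '0') is unique to C (autapomorphy; uninformative for grouping).
Only B and G show the derived state '0' for Character 5, supporting them as a clade.
Only B, G, and Z show the derived state '1' for Character 6, supporting them as a clade.
Most parsimonious ingroup topology: (((B,G),Z),(C,J)).
Changes per character on this tree: Character 1: 1; Character 2: 1; Character 3: 1; Character 4: 1; Character 5: 1; Character 6: 1.
Total = 6.

6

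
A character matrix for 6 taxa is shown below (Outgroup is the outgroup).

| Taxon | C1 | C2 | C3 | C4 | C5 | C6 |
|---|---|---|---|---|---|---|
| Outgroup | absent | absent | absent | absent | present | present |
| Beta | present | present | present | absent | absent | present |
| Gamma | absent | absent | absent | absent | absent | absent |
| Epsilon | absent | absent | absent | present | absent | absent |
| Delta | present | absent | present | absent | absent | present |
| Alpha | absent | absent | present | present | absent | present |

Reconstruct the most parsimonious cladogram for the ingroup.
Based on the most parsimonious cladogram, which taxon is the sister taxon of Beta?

Delta

Character polarity is set by the outgroup: the derived state is whichever differs from the outgroup's state, so for C5, C6 the derived state is 'absent', and for the remaining characters it is 'present'.
C1: derived state 'present' in Beta and Delta only — synapomorphy for {Beta, Delta}.
C2 (derived state 'present') is unique to Beta (autapomorphy; uninformative for grouping).
Only Alpha, Beta, and Delta show the derived state 'present' for C3, supporting them as a clade.
C4 groups Alpha and Epsilon, which is incompatible with the clades supported by the remaining characters; treating it as convergent (homoplasy) costs fewer steps than any alternative tree.
All ingroup taxa share the derived state 'absent' for C5; it defines the ingroup but does not resolve relationships within it.
Only Epsilon and Gamma show the derived state 'absent' for C6, supporting them as a clade.
Most parsimonious ingroup topology: (((Beta,Delta),Alpha),(Gamma,Epsilon)).
Beta and Delta form a cherry on this tree, so they are sister taxa.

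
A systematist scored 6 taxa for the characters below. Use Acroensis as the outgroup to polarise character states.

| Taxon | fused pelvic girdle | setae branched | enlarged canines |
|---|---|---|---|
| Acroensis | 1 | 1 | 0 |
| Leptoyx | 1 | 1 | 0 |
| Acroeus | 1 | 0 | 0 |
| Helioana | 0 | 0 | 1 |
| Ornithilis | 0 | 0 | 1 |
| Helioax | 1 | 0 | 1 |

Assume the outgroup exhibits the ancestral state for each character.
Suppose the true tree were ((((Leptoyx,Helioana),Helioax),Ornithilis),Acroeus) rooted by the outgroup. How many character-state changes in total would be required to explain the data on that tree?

Map each character onto ((((Leptoyx,Helioana),Helioax),Ornithilis),Acroeus) (rooted by Acroensis) and count the minimum state changes it requires (Fitch parsimony):
fused pelvic girdle: 2; setae branched: 2; enlarged canines: 2.
Total tree length = 6.

6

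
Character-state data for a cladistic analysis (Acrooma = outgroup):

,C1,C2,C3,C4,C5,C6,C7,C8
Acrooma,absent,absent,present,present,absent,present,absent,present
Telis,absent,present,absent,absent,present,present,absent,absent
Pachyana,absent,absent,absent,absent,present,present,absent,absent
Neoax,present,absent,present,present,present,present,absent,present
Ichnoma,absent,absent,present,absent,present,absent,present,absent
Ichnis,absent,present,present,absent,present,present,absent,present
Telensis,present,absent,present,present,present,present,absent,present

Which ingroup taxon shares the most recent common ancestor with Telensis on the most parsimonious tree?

Character polarity is set by the outgroup: the derived state is whichever differs from the outgroup's state, so for C3, C4, C6, C8 the derived state is 'absent', and for the remaining characters it is 'present'.
Only Neoax and Telensis show the derived state 'present' for C1, supporting them as a clade.
C2 (state 'present') occurs in Ichnis and Telis but conflicts with the nesting implied by the other characters — most parsimoniously interpreted as homoplasy.
C3: derived state 'absent' in Pachyana and Telis only — synapomorphy for {Pachyana, Telis}.
C4 (derived state 'absent') is shared by Ichnis, Ichnoma, Pachyana, and Telis — a synapomorphy uniting that clade.
C5 (derived state 'present') is shared by all ingroup taxa — unites the whole ingroup.
C6 (derived state 'absent') is unique to Ichnoma (autapomorphy; uninformative for grouping).
C7 (derived state 'present') is unique to Ichnoma (autapomorphy; uninformative for grouping).
C8: derived state 'absent' in Ichnoma, Pachyana, and Telis only — synapomorphy for {Ichnoma, Pachyana, Telis}.
Most parsimonious ingroup topology: ((((Telis,Pachyana),Ichnoma),Ichnis),(Neoax,Telensis)).
Telensis and Neoax form a cherry on this tree, so they are sister taxa.

Neoax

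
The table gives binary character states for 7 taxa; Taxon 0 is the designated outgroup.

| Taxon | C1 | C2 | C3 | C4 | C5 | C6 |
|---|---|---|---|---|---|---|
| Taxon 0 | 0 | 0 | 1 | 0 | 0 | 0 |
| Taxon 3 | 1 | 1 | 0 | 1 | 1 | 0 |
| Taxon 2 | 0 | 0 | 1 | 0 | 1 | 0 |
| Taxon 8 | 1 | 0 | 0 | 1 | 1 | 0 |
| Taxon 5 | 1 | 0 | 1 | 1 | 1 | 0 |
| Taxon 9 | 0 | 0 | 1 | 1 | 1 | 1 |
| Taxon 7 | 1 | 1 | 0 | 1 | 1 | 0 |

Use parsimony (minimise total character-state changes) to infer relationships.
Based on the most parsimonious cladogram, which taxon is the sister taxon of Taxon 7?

Taxon 3

Character polarity is set by the outgroup: the derived state is whichever differs from the outgroup's state, so for C3 the derived state is '0', and for the remaining characters it is '1'.
Only Taxon 3, Taxon 5, Taxon 7, and Taxon 8 show the derived state '1' for C1, supporting them as a clade.
C2 (derived state '1') is shared by Taxon 3 and Taxon 7 — a synapomorphy uniting that clade.
C3 (derived state '0') is shared by Taxon 3, Taxon 7, and Taxon 8 — a synapomorphy uniting that clade.
C4 (derived state '1') is shared by Taxon 3, Taxon 5, Taxon 7, Taxon 8, and Taxon 9 — a synapomorphy uniting that clade.
All ingroup taxa share the derived state '1' for C5; it defines the ingroup but does not resolve relationships within it.
C6 (derived state '1') is unique to Taxon 9 (autapomorphy; uninformative for grouping).
Most parsimonious ingroup topology: (((((Taxon 3,Taxon 7),Taxon 8),Taxon 5),Taxon 9),Taxon 2).
Taxon 7 and Taxon 3 form a cherry on this tree, so they are sister taxa.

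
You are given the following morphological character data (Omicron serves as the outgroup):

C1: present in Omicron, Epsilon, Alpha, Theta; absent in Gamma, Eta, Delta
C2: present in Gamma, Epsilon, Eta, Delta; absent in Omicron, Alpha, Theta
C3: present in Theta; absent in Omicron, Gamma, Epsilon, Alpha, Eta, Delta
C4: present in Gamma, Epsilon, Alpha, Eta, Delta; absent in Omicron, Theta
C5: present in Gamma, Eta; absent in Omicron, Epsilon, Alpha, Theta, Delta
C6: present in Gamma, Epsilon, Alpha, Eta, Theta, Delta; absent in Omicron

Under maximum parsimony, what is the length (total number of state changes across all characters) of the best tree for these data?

6

Character polarity is set by the outgroup: the derived state is whichever differs from the outgroup's state, so for C1 the derived state is 'absent', and for the remaining characters it is 'present'.
C1: derived state 'absent' in Delta, Eta, and Gamma only — synapomorphy for {Delta, Eta, Gamma}.
C2 (derived state 'present') is shared by Delta, Epsilon, Eta, and Gamma — a synapomorphy uniting that clade.
C3 (derived state 'present') is unique to Theta (autapomorphy; uninformative for grouping).
Only Alpha, Delta, Epsilon, Eta, and Gamma show the derived state 'present' for C4, supporting them as a clade.
Only Eta and Gamma show the derived state 'present' for C5, supporting them as a clade.
All ingroup taxa share the derived state 'present' for C6; it defines the ingroup but does not resolve relationships within it.
Most parsimonious ingroup topology: (((((Gamma,Eta),Delta),Epsilon),Alpha),Theta).
Changes per character on this tree: C1: 1; C2: 1; C3: 1; C4: 1; C5: 1; C6: 1.
Total = 6.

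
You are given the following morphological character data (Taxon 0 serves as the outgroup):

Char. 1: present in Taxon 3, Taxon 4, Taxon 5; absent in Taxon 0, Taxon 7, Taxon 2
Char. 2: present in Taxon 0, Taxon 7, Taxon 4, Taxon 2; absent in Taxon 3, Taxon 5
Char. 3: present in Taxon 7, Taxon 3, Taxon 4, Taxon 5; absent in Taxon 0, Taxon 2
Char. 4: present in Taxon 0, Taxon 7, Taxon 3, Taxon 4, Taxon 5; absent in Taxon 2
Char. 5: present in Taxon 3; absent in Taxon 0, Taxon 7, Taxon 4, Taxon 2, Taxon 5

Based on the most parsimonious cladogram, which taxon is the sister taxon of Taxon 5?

Character polarity is set by the outgroup: the derived state is whichever differs from the outgroup's state, so for Char. 2, Char. 4 the derived state is 'absent', and for the remaining characters it is 'present'.
Char. 1: derived state 'present' in Taxon 3, Taxon 4, and Taxon 5 only — synapomorphy for {Taxon 3, Taxon 4, Taxon 5}.
Only Taxon 3 and Taxon 5 show the derived state 'absent' for Char. 2, supporting them as a clade.
Only Taxon 3, Taxon 4, Taxon 5, and Taxon 7 show the derived state 'present' for Char. 3, supporting them as a clade.
Char. 4: derived state 'absent' in Taxon 2 only — an autapomorphy, so it tells us nothing about relationships among taxa.
Char. 5 (derived state 'present') is unique to Taxon 3 (autapomorphy; uninformative for grouping).
Most parsimonious ingroup topology: ((Taxon 7,((Taxon 3,Taxon 5),Taxon 4)),Taxon 2).
Taxon 5 and Taxon 3 form a cherry on this tree, so they are sister taxa.

Taxon 3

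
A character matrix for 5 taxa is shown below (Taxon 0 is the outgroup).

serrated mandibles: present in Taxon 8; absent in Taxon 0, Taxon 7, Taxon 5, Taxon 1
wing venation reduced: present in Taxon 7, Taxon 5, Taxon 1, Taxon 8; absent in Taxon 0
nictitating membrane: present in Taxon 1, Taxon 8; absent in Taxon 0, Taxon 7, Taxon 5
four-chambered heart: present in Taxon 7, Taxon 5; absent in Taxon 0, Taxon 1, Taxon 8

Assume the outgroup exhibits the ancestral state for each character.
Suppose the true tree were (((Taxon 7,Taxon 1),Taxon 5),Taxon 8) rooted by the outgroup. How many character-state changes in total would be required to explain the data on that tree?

6

Map each character onto (((Taxon 7,Taxon 1),Taxon 5),Taxon 8) (rooted by Taxon 0) and count the minimum state changes it requires (Fitch parsimony):
serrated mandibles: 1; wing venation reduced: 1; nictitating membrane: 2; four-chambered heart: 2.
Total tree length = 6.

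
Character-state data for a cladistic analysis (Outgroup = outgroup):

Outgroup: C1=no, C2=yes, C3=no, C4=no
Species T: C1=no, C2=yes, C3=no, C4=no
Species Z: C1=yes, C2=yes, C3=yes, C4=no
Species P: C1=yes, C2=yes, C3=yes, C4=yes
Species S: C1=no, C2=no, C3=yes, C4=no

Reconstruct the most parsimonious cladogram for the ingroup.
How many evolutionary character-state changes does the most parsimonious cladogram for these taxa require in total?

Character polarity is set by the outgroup: the derived state is whichever differs from the outgroup's state, so for C2 the derived state is 'no', and for the remaining characters it is 'yes'.
Only Species P and Species Z show the derived state 'yes' for C1, supporting them as a clade.
C2: derived state 'no' in Species S only — an autapomorphy, so it tells us nothing about relationships among taxa.
Only Species P, Species S, and Species Z show the derived state 'yes' for C3, supporting them as a clade.
C4: derived state 'yes' in Species P only — an autapomorphy, so it tells us nothing about relationships among taxa.
Most parsimonious ingroup topology: (Species T,((Species Z,Species P),Species S)).
Changes per character on this tree: C1: 1; C2: 1; C3: 1; C4: 1.
Total = 4.

4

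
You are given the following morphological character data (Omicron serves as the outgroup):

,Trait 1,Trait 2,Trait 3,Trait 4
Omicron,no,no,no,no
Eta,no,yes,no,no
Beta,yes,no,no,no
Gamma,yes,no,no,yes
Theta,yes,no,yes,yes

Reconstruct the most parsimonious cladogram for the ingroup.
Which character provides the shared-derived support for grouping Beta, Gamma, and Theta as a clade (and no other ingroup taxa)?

The outgroup has state 'no' for every character, so 'yes' is the derived state throughout.
Trait 1 (derived state 'yes') is shared by Beta, Gamma, and Theta — a synapomorphy uniting that clade.
Trait 2 (derived state 'yes') is unique to Eta (autapomorphy; uninformative for grouping).
Trait 3: derived state 'yes' in Theta only — an autapomorphy, so it tells us nothing about relationships among taxa.
Trait 4 (derived state 'yes') is shared by Gamma and Theta — a synapomorphy uniting that clade.
Most parsimonious ingroup topology: (Eta,(Beta,(Gamma,Theta))).
The clade {Beta, Gamma, Theta} is supported by Trait 1: its derived state 'yes' occurs in exactly those taxa and in no other taxon (including the outgroup).

Trait 1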